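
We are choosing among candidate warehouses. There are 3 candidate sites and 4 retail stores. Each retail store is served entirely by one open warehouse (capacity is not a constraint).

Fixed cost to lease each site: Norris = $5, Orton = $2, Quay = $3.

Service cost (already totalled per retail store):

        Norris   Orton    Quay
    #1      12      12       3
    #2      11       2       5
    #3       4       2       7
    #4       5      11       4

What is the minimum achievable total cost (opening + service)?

For any fixed open set, each retail store goes to its cheapest open site; total = fixed + service.
{Orton, Quay}: #1→Quay 3, #2→Orton 2, #3→Orton 2, #4→Quay 4. Service 11; fixed 5; total 16.
{Norris, Orton, Quay}: service 11 + fixed 10 = 21
{Quay}: #1→Quay 3, #2→Quay 5, #3→Quay 7, #4→Quay 4. Service 19; fixed 3; total 22.
{Orton}: #1→Orton 12, #2→Orton 2, #3→Orton 2, #4→Orton 11. Service 27; fixed 2; total 29.
No other subset beats 16.

Minimum total cost: 16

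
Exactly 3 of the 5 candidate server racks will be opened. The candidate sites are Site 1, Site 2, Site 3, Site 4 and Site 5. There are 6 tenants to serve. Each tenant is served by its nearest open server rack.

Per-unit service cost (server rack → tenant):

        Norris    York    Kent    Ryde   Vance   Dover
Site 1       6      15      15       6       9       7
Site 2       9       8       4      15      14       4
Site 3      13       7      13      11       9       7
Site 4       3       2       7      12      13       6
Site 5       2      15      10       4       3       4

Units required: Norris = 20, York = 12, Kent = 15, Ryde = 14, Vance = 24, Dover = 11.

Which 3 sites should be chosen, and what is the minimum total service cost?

With exactly 3 open, each tenant uses its cheapest among the chosen.
{Site 2, Site 4, Site 5}: Norris→Site 5 2·20=40, York→Site 4 2·12=24, Kent→Site 2 4·15=60, Ryde→Site 5 4·14=56, Vance→Site 5 3·24=72, Dover→Site 2 4·11=44. Service cost 296.
{Site 1, Site 4, Site 5}: service cost 341
{Site 3, Site 4, Site 5}: service cost 341
Among all 10 size-3 choices, {Site 2, Site 4, Site 5} is lowest.

Choose Site 2, Site 4 and Site 5; total service cost 296.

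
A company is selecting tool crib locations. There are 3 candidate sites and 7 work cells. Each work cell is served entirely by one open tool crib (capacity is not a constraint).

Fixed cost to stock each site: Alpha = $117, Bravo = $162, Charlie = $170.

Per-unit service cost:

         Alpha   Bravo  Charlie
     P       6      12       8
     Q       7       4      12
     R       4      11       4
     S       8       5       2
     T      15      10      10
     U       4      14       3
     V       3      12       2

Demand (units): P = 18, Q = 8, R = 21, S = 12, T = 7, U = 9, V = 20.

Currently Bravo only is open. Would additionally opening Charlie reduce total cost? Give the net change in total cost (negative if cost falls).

Current service cost with {Bravo}: 975.
Adding Charlie: each work cell re-picks its cheapest; new service cost 421, saving 554.
Extra fixed cost: 170. Net change = 170 − 554 = -384.
(Totals: 1137 → 753.)

Yes — net change −384 (cost falls by 384).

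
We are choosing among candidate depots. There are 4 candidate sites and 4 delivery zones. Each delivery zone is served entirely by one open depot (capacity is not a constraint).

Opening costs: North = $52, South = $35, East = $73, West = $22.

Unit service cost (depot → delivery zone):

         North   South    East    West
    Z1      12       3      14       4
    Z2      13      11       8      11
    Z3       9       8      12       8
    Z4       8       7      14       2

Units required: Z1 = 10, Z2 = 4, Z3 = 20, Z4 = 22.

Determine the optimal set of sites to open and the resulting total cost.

For any fixed open set, each delivery zone goes to its cheapest open site; total = fixed + service.
{West}: Z1→West 4·10=40, Z2→West 11·4=44, Z3→West 8·20=160, Z4→West 2·22=44. Service 288; fixed 22; total 310.
{South, West}: service 278 + fixed 57 = 335
{North, West}: service 288 + fixed 74 = 362
{North, South, East, West}: Z1→South 3·10=30, Z2→East 8·4=32, Z3→South 8·20=160, Z4→West 2·22=44. Service 266; fixed 182; total 448.
(All 15 nonempty subsets were checked; West only is lowest.)

Open West only; minimum total cost 310.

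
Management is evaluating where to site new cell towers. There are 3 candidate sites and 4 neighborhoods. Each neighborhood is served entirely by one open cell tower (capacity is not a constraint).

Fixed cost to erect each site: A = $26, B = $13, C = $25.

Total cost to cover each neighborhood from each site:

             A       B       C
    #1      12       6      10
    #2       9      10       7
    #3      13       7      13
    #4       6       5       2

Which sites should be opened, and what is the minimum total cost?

Open B only; minimum total cost 41.

For any fixed open set, each neighborhood goes to its cheapest open site; total = fixed + service.
{B}: #1→B 6, #2→B 10, #3→B 7, #4→B 5. Service 28; fixed 13; total 41.
{C}: #1→C 10, #2→C 7, #3→C 13, #4→C 2. Service 32; fixed 25; total 57.
{B, C}: service 22 + fixed 38 = 60
{A, B, C}: service 22 + fixed 64 = 86
No other subset beats 41.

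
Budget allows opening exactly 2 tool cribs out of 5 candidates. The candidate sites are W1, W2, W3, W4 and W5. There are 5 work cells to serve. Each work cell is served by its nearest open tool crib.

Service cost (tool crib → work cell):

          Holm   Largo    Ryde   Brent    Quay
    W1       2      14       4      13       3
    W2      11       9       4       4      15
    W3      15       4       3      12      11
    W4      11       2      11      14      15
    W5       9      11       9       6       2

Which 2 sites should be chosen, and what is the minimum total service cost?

With exactly 2 open, each work cell uses its cheapest among the chosen.
{W1, W2}: Holm→W1 2, Largo→W2 9, Ryde→W1 4, Brent→W2 4, Quay→W1 3. Service cost 22.
{W1, W3}: service cost 24
{W1, W4}: service cost 24
Among all 10 size-2 choices, {W1, W2} is lowest.

Choose W1 and W2; total service cost 22.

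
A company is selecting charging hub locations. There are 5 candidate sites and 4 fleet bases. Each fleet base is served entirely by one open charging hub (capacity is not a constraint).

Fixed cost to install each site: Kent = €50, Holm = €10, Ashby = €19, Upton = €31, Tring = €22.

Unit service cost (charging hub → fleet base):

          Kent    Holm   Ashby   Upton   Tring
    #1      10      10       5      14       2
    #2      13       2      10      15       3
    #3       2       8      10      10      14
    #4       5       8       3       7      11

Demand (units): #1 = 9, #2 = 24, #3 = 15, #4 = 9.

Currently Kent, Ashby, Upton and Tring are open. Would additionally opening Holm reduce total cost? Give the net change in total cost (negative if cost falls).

Yes — net change −14 (cost falls by 14).

Current service cost with {Kent, Ashby, Upton, Tring}: 147.
Adding Holm: each fleet base re-picks its cheapest; new service cost 123, saving 24.
Extra fixed cost: 10. Net change = 10 − 24 = -14.
(Totals: 269 → 255.)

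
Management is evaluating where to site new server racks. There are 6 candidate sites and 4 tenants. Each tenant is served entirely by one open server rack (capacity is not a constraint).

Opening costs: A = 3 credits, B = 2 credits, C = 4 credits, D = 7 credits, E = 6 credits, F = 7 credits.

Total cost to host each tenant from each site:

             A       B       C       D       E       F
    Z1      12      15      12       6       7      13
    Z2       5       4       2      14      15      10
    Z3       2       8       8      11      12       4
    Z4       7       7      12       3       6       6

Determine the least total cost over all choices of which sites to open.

Minimum total cost: 26

For any fixed open set, each tenant goes to its cheapest open site; total = fixed + service.
{A, D}: Z1→D 6, Z2→A 5, Z3→A 2, Z4→D 3. Service 16; fixed 10; total 26.
{A, B, D}: service 15 + fixed 12 = 27
{A, C, D}: Z1→D 6, Z2→C 2, Z3→A 2, Z4→D 3. Service 13; fixed 14; total 27.
{A, B, C, D, E, F}: service 13 + fixed 29 = 42
No other subset beats 26.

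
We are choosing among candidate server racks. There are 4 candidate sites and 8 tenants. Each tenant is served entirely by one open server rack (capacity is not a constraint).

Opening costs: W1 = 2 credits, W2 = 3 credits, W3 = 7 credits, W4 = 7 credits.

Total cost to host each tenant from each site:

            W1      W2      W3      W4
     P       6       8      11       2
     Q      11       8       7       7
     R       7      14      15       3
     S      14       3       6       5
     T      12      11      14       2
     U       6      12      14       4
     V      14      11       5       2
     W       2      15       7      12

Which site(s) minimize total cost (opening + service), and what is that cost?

For any fixed open set, each tenant goes to its cheapest open site; total = fixed + service.
{W1, W4}: P→W4 2, Q→W4 7, R→W4 3, S→W4 5, T→W4 2, U→W4 4, V→W4 2, W→W1 2. Service 27; fixed 9; total 36.
{W1, W2, W4}: service 25 + fixed 12 = 37
{W1, W3, W4}: P→W4 2, Q→W3 7, R→W4 3, S→W4 5, T→W4 2, U→W4 4, V→W4 2, W→W1 2. Service 27; fixed 16; total 43.
{W1, W2, W3, W4}: P→W4 2, Q→W3 7, R→W4 3, S→W2 3, T→W4 2, U→W4 4, V→W4 2, W→W1 2. Service 25; fixed 19; total 44.
No other subset beats 36.

Open W1 and W4; minimum total cost 36.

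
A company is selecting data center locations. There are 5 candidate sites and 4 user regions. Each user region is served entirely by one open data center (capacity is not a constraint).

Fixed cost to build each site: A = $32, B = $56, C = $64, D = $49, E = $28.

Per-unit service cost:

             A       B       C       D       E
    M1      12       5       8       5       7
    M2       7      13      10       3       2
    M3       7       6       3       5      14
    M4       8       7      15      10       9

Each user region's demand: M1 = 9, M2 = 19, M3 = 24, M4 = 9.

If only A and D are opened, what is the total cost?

Each user region is assigned to its cheapest site among the open ones.
{A, D}: M1→D 5·9=45, M2→D 3·19=57, M3→D 5·24=120, M4→A 8·9=72. Service 294; fixed 81; total 375.

Total cost: 375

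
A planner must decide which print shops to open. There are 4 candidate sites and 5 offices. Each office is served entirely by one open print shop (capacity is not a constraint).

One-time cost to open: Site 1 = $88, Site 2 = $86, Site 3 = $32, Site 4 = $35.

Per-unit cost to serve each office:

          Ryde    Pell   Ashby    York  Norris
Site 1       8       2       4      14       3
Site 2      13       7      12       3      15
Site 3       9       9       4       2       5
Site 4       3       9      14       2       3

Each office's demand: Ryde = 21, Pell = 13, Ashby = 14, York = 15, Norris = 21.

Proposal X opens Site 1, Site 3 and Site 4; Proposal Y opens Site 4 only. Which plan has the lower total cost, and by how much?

Proposal X: {Site 1, Site 3, Site 4}: Ryde→Site 4 3·21=63, Pell→Site 1 2·13=26, Ashby→Site 1 4·14=56, York→Site 3 2·15=30, Norris→Site 1 3·21=63. Service 238; fixed 155; total 393.
Proposal Y: {Site 4}: Ryde→Site 4 3·21=63, Pell→Site 4 9·13=117, Ashby→Site 4 14·14=196, York→Site 4 2·15=30, Norris→Site 4 3·21=63. Service 469; fixed 35; total 504.
Difference: |393 − 504| = 111.

Proposal X is cheaper by 111.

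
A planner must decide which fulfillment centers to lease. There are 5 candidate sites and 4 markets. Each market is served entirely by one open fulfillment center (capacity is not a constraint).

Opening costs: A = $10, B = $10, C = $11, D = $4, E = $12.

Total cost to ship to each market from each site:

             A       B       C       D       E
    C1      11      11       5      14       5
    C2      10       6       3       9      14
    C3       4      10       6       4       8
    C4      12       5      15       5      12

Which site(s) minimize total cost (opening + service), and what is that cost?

For any fixed open set, each market goes to its cheapest open site; total = fixed + service.
{C, D}: C1→C 5, C2→C 3, C3→D 4, C4→D 5. Service 17; fixed 15; total 32.
{D}: service 32 + fixed 4 = 36
{D, E}: service 23 + fixed 16 = 39
{A, B, C, D, E}: service 17 + fixed 47 = 64
No other subset beats 32.

Open C and D; minimum total cost 32.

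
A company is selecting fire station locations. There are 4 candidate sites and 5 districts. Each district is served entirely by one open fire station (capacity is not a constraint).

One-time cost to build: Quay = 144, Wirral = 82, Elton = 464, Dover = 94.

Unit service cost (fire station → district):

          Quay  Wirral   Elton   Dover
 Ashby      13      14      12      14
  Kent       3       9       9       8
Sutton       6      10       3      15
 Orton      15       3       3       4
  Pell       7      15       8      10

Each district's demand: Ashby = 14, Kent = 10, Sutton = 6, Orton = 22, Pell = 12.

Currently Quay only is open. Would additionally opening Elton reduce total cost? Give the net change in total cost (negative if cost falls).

Current service cost with {Quay}: 662.
Adding Elton: each district re-picks its cheapest; new service cost 366, saving 296.
Extra fixed cost: 464. Net change = 464 − 296 = 168.
(Totals: 806 → 974.)

No — net change +168 (cost rises by 168).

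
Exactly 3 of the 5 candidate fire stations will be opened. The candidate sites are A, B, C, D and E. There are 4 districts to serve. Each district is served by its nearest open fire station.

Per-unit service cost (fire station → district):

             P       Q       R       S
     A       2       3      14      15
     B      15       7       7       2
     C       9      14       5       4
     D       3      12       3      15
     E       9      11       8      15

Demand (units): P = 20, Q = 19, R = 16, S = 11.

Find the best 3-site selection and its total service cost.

Choose A, B and D; total service cost 167.

With exactly 3 open, each district uses its cheapest among the chosen.
{A, B, D}: P→A 2·20=40, Q→A 3·19=57, R→D 3·16=48, S→B 2·11=22. Service cost 167.
{A, C, D}: service cost 189
{A, B, C}: service cost 199
Among all 10 size-3 choices, {A, B, D} is lowest.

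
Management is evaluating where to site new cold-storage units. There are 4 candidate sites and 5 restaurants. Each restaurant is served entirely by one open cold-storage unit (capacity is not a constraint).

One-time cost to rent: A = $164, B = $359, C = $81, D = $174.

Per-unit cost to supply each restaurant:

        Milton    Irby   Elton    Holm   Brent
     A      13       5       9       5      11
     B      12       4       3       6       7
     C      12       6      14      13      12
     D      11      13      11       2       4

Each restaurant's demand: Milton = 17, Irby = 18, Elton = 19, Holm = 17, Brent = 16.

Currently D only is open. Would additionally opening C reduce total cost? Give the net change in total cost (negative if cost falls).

Yes — net change −45 (cost falls by 45).

Current service cost with {D}: 728.
Adding C: each restaurant re-picks its cheapest; new service cost 602, saving 126.
Extra fixed cost: 81. Net change = 81 − 126 = -45.
(Totals: 902 → 857.)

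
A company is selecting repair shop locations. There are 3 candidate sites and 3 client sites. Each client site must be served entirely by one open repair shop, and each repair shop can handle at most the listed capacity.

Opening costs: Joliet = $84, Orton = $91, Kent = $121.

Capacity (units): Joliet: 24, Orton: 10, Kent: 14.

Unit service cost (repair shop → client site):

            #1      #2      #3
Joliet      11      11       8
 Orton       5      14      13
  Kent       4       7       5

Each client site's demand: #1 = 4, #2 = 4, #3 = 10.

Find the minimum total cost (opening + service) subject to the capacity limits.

Open {Joliet}: #1→Joliet 11·4=44, #2→Joliet 11·4=44, #3→Joliet 8·10=80.
Loads: Joliet carries 18/24. Service 168; fixed 84; total 252.
Next best feasible plan costs 310.

Minimum total cost: 252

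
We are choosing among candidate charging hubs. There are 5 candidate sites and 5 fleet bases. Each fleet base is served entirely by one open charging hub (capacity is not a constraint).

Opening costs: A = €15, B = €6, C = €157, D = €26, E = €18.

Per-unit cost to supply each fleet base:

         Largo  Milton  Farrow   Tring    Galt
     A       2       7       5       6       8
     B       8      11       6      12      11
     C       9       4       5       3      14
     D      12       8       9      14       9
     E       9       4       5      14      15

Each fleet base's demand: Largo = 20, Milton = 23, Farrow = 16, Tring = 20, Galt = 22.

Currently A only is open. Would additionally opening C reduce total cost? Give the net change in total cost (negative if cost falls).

No — net change +28 (cost rises by 28).

Current service cost with {A}: 577.
Adding C: each fleet base re-picks its cheapest; new service cost 448, saving 129.
Extra fixed cost: 157. Net change = 157 − 129 = 28.
(Totals: 592 → 620.)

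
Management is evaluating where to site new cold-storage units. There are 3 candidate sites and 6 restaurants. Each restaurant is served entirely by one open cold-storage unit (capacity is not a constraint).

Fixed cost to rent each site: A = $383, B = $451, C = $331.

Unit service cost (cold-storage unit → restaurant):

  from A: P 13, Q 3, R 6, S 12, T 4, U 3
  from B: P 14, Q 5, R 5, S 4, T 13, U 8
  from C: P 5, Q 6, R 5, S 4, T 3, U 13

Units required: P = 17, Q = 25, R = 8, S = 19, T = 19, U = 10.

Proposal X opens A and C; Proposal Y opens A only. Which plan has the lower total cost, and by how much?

Proposal Y is cheaper by 16.

Proposal X: {A, C}: P→C 5·17=85, Q→A 3·25=75, R→C 5·8=40, S→C 4·19=76, T→C 3·19=57, U→A 3·10=30. Service 363; fixed 714; total 1077.
Proposal Y: {A}: P→A 13·17=221, Q→A 3·25=75, R→A 6·8=48, S→A 12·19=228, T→A 4·19=76, U→A 3·10=30. Service 678; fixed 383; total 1061.
Difference: |1077 − 1061| = 16.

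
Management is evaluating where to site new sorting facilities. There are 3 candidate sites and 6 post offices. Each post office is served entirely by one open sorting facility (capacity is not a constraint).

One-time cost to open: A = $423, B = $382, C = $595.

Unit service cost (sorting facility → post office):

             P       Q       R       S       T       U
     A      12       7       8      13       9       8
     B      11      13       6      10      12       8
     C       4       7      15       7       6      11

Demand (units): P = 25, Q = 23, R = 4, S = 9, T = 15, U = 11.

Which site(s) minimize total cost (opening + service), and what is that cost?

Open C only; minimum total cost 1190.

For any fixed open set, each post office goes to its cheapest open site; total = fixed + service.
{C}: P→C 4·25=100, Q→C 7·23=161, R→C 15·4=60, S→C 7·9=63, T→C 6·15=90, U→C 11·11=121. Service 595; fixed 595; total 1190.
{A}: service 833 + fixed 423 = 1256
{B}: service 956 + fixed 382 = 1338
{A, B, C}: service 526 + fixed 1400 = 1926
No other subset beats 1190.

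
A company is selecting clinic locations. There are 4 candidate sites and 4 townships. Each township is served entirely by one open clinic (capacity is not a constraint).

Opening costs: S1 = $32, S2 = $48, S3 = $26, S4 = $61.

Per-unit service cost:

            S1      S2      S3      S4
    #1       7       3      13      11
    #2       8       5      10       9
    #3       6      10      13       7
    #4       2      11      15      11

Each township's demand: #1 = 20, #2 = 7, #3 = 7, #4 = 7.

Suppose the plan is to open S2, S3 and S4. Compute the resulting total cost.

Each township is assigned to its cheapest site among the open ones.
{S2, S3, S4}: #1→S2 3·20=60, #2→S2 5·7=35, #3→S4 7·7=49, #4→S2 11·7=77. Service 221; fixed 135; total 356.

Total cost: 356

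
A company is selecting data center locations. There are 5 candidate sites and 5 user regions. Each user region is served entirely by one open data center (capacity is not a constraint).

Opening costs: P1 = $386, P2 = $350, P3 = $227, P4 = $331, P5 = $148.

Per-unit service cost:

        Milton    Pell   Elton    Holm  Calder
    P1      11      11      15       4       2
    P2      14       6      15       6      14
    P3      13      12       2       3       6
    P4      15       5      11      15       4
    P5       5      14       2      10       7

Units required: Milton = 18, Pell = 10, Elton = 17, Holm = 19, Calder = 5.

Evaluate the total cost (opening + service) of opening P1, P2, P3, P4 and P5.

Total cost: 1683

Each user region is assigned to its cheapest site among the open ones.
{P1, P2, P3, P4, P5}: Milton→P5 5·18=90, Pell→P4 5·10=50, Elton→P3 2·17=34, Holm→P3 3·19=57, Calder→P1 2·5=10. Service 241; fixed 1442; total 1683.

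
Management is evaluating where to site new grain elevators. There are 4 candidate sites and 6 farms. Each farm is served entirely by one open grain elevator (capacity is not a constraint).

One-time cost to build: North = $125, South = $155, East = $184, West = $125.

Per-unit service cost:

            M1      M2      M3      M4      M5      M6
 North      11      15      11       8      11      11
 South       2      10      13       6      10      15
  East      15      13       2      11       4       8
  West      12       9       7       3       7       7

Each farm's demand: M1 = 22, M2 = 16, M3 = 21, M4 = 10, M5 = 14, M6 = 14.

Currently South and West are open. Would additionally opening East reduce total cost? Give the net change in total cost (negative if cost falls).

No — net change +37 (cost rises by 37).

Current service cost with {South, West}: 561.
Adding East: each farm re-picks its cheapest; new service cost 414, saving 147.
Extra fixed cost: 184. Net change = 184 − 147 = 37.
(Totals: 841 → 878.)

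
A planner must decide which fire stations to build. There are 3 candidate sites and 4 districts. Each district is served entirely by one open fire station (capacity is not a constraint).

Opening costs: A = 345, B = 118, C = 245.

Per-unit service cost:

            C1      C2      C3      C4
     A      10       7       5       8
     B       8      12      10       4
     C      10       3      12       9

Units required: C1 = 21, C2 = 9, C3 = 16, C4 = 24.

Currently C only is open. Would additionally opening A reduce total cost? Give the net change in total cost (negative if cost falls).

No — net change +209 (cost rises by 209).

Current service cost with {C}: 645.
Adding A: each district re-picks its cheapest; new service cost 509, saving 136.
Extra fixed cost: 345. Net change = 345 − 136 = 209.
(Totals: 890 → 1099.)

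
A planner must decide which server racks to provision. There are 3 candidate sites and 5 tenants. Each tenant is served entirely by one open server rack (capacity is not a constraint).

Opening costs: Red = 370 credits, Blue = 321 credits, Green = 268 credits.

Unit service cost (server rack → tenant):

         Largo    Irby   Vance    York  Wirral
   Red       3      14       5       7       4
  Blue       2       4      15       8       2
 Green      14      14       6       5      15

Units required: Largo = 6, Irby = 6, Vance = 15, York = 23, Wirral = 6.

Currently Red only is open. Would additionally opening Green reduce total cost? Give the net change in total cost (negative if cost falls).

Current service cost with {Red}: 362.
Adding Green: each tenant re-picks its cheapest; new service cost 316, saving 46.
Extra fixed cost: 268. Net change = 268 − 46 = 222.
(Totals: 732 → 954.)

No — net change +222 (cost rises by 222).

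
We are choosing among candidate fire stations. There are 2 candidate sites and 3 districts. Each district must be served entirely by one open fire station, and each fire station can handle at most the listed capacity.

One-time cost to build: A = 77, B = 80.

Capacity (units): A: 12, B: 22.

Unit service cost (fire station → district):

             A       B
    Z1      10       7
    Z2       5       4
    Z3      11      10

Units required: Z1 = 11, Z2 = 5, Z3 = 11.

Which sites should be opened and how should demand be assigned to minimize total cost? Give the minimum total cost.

Open {A, B}: Z1→B 7·11=77, Z2→A 5·5=25, Z3→B 10·11=110.
Loads: A carries 5/12, B carries 22/22. Service 212; fixed 157; total 369.
Next best feasible plan costs 375.

Minimum total cost: 369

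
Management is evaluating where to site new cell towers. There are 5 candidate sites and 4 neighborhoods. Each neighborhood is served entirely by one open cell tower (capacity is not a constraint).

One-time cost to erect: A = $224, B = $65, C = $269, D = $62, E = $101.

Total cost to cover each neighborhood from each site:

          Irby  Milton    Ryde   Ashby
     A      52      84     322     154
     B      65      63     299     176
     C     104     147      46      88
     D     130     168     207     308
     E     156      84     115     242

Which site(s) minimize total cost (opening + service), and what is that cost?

For any fixed open set, each neighborhood goes to its cheapest open site; total = fixed + service.
{B, E}: Irby→B 65, Milton→B 63, Ryde→E 115, Ashby→B 176. Service 419; fixed 166; total 585.
{B, C}: service 262 + fixed 334 = 596
{B, D}: Irby→B 65, Milton→B 63, Ryde→D 207, Ashby→B 176. Service 511; fixed 127; total 638.
{A, B, C, D, E}: Irby→A 52, Milton→B 63, Ryde→C 46, Ashby→C 88. Service 249; fixed 721; total 970.
No other subset beats 585.

Open B and E; minimum total cost 585.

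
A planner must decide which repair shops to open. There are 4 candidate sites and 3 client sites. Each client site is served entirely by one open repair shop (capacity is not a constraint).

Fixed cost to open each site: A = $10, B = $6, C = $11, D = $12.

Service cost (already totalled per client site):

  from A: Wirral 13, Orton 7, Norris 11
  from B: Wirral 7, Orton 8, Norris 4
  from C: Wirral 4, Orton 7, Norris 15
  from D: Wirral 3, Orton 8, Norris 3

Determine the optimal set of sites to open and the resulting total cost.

For any fixed open set, each client site goes to its cheapest open site; total = fixed + service.
{B}: Wirral→B 7, Orton→B 8, Norris→B 4. Service 19; fixed 6; total 25.
{D}: Wirral→D 3, Orton→D 8, Norris→D 3. Service 14; fixed 12; total 26.
{B, C}: service 15 + fixed 17 = 32
{A, B, C, D}: Wirral→D 3, Orton→A 7, Norris→D 3. Service 13; fixed 39; total 52.
(All 15 nonempty subsets were checked; B only is lowest.)

Open B only; minimum total cost 25.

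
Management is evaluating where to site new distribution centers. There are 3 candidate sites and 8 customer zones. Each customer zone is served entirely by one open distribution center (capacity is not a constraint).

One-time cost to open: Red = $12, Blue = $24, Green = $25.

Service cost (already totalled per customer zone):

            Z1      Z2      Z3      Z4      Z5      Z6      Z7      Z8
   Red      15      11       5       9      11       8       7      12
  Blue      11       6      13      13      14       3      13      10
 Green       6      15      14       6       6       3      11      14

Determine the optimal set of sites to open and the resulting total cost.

Open Red only; minimum total cost 90.

For any fixed open set, each customer zone goes to its cheapest open site; total = fixed + service.
{Red}: Z1→Red 15, Z2→Red 11, Z3→Red 5, Z4→Red 9, Z5→Red 11, Z6→Red 8, Z7→Red 7, Z8→Red 12. Service 78; fixed 12; total 90.
{Red, Green}: Z1→Green 6, Z2→Red 11, Z3→Red 5, Z4→Green 6, Z5→Green 6, Z6→Green 3, Z7→Red 7, Z8→Red 12. Service 56; fixed 37; total 93.
{Red, Blue}: Z1→Blue 11, Z2→Blue 6, Z3→Red 5, Z4→Red 9, Z5→Red 11, Z6→Blue 3, Z7→Red 7, Z8→Blue 10. Service 62; fixed 36; total 98.
{Red, Blue, Green}: service 49 + fixed 61 = 110
(All 7 nonempty subsets were checked; Red only is lowest.)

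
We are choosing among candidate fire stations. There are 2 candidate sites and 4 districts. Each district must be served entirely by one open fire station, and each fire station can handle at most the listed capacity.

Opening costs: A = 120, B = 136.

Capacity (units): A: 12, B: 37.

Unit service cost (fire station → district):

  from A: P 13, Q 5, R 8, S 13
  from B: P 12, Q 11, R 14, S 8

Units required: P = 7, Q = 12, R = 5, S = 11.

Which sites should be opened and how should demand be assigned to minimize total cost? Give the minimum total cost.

Open {B}: P→B 12·7=84, Q→B 11·12=132, R→B 14·5=70, S→B 8·11=88.
Loads: B carries 35/37. Service 374; fixed 136; total 510.
Next best feasible plan costs 558.

Minimum total cost: 510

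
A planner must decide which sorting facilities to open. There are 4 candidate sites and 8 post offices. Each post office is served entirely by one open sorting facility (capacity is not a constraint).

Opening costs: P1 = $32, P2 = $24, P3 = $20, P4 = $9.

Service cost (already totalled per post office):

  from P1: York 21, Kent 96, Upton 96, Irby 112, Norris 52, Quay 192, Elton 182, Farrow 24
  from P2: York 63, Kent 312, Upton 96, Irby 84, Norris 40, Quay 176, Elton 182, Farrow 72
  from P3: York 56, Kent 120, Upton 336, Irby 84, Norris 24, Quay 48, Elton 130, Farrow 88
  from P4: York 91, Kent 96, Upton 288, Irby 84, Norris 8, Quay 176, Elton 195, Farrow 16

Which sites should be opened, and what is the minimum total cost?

For any fixed open set, each post office goes to its cheapest open site; total = fixed + service.
{P1, P3, P4}: York→P1 21, Kent→P1 96, Upton→P1 96, Irby→P3 84, Norris→P4 8, Quay→P3 48, Elton→P3 130, Farrow→P4 16. Service 499; fixed 61; total 560.
{P1, P3}: service 523 + fixed 52 = 575
{P1, P2, P3, P4}: service 499 + fixed 85 = 584
{P4}: service 954 + fixed 9 = 963
(All 15 nonempty subsets were checked; P1, P3 and P4 is lowest.)

Open P1, P3 and P4; minimum total cost 560.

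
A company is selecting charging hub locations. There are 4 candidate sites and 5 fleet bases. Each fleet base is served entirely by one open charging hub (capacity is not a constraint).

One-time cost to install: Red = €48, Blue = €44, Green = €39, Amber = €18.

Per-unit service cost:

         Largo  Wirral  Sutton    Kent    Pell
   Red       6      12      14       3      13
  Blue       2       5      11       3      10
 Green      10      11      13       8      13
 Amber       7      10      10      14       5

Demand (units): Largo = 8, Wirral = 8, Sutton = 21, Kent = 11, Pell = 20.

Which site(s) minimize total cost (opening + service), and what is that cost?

Open Blue and Amber; minimum total cost 461.

For any fixed open set, each fleet base goes to its cheapest open site; total = fixed + service.
{Blue, Amber}: Largo→Blue 2·8=16, Wirral→Blue 5·8=40, Sutton→Amber 10·21=210, Kent→Blue 3·11=33, Pell→Amber 5·20=100. Service 399; fixed 62; total 461.
{Blue, Green, Amber}: service 399 + fixed 101 = 500
{Red, Blue, Amber}: service 399 + fixed 110 = 509
{Red, Blue, Green, Amber}: service 399 + fixed 149 = 548
(All 15 nonempty subsets were checked; Blue and Amber is lowest.)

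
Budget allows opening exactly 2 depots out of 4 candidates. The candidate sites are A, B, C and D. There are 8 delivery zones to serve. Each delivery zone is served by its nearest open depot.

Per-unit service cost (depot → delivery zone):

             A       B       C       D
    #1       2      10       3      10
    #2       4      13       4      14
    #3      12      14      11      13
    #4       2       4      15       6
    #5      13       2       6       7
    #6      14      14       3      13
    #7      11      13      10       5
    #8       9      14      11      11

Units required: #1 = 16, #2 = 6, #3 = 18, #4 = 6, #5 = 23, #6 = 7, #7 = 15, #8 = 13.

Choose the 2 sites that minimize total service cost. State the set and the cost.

Choose B and C; total service cost 654.

With exactly 2 open, each delivery zone uses its cheapest among the chosen.
{B, C}: #1→C 3·16=48, #2→C 4·6=24, #3→C 11·18=198, #4→B 4·6=24, #5→B 2·23=46, #6→C 3·7=21, #7→C 10·15=150, #8→C 11·13=143. Service cost 654.
{C, D}: service cost 683
{A, C}: service cost 692
Among all 6 size-2 choices, {B, C} is lowest.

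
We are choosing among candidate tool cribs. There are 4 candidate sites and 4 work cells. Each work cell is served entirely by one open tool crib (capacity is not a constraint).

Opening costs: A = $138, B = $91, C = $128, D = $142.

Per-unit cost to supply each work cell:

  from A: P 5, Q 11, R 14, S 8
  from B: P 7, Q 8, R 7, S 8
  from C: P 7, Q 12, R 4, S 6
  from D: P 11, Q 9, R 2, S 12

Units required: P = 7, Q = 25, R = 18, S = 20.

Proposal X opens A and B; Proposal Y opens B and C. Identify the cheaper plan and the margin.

Proposal X: {A, B}: P→A 5·7=35, Q→B 8·25=200, R→B 7·18=126, S→A 8·20=160. Service 521; fixed 229; total 750.
Proposal Y: {B, C}: P→B 7·7=49, Q→B 8·25=200, R→C 4·18=72, S→C 6·20=120. Service 441; fixed 219; total 660.
Difference: |750 − 660| = 90.

Proposal Y is cheaper by 90.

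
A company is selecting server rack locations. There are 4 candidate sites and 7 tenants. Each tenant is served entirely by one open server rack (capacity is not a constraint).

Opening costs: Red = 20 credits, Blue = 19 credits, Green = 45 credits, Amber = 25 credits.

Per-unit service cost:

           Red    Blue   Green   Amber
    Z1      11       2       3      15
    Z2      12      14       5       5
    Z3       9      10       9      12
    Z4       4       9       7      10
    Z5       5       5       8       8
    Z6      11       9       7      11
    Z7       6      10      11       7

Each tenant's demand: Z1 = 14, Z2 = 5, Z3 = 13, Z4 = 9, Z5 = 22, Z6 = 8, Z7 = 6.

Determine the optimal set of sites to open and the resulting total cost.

For any fixed open set, each tenant goes to its cheapest open site; total = fixed + service.
{Red, Green}: Z1→Green 3·14=42, Z2→Green 5·5=25, Z3→Red 9·13=117, Z4→Red 4·9=36, Z5→Red 5·22=110, Z6→Green 7·8=56, Z7→Red 6·6=36. Service 422; fixed 65; total 487.
{Red, Blue, Amber}: Z1→Blue 2·14=28, Z2→Amber 5·5=25, Z3→Red 9·13=117, Z4→Red 4·9=36, Z5→Red 5·22=110, Z6→Blue 9·8=72, Z7→Red 6·6=36. Service 424; fixed 64; total 488.
{Red, Blue, Green}: service 408 + fixed 84 = 492
{Red, Blue, Green, Amber}: service 408 + fixed 109 = 517
No other subset beats 487.

Open Red and Green; minimum total cost 487.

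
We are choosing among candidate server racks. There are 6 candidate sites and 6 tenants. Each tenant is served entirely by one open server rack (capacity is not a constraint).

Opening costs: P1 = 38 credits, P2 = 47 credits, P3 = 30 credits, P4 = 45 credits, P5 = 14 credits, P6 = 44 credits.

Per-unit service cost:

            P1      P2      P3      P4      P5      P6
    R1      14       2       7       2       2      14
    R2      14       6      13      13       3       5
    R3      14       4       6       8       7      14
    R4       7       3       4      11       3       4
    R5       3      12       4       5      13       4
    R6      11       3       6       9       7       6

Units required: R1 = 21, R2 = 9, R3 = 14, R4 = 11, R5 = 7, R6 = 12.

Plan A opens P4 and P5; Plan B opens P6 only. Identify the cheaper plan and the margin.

Plan A: {P4, P5}: R1→P4 2·21=42, R2→P5 3·9=27, R3→P5 7·14=98, R4→P5 3·11=33, R5→P4 5·7=35, R6→P5 7·12=84. Service 319; fixed 59; total 378.
Plan B: {P6}: R1→P6 14·21=294, R2→P6 5·9=45, R3→P6 14·14=196, R4→P6 4·11=44, R5→P6 4·7=28, R6→P6 6·12=72. Service 679; fixed 44; total 723.
Difference: |378 − 723| = 345.

Plan A is cheaper by 345.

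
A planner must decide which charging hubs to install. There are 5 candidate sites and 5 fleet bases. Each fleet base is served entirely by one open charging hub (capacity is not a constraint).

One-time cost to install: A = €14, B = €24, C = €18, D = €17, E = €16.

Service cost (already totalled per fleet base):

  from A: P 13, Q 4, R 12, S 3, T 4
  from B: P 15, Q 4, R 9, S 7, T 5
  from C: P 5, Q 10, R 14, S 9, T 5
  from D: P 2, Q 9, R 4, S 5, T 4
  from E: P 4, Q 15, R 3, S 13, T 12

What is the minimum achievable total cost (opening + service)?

For any fixed open set, each fleet base goes to its cheapest open site; total = fixed + service.
{D}: P→D 2, Q→D 9, R→D 4, S→D 5, T→D 4. Service 24; fixed 17; total 41.
{A, D}: P→D 2, Q→A 4, R→D 4, S→A 3, T→A 4. Service 17; fixed 31; total 48.
{A, E}: service 18 + fixed 30 = 48
{A, B, C, D, E}: service 16 + fixed 89 = 105
No other subset beats 41.

Minimum total cost: 41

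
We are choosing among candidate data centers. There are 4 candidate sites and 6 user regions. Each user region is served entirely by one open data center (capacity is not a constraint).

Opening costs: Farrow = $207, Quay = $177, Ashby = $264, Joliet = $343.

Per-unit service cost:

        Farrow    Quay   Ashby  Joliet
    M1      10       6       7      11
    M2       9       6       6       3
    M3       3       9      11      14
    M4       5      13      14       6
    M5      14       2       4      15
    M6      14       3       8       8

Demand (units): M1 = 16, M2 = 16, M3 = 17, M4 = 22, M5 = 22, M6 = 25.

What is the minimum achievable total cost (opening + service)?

For any fixed open set, each user region goes to its cheapest open site; total = fixed + service.
{Farrow, Quay}: M1→Quay 6·16=96, M2→Quay 6·16=96, M3→Farrow 3·17=51, M4→Farrow 5·22=110, M5→Quay 2·22=44, M6→Quay 3·25=75. Service 472; fixed 384; total 856.
{Quay}: service 750 + fixed 177 = 927
{Quay, Joliet}: service 548 + fixed 520 = 1068
{Farrow, Quay, Ashby, Joliet}: M1→Quay 6·16=96, M2→Joliet 3·16=48, M3→Farrow 3·17=51, M4→Farrow 5·22=110, M5→Quay 2·22=44, M6→Quay 3·25=75. Service 424; fixed 991; total 1415.
(All 15 nonempty subsets were checked; Farrow and Quay is lowest.)

Minimum total cost: 856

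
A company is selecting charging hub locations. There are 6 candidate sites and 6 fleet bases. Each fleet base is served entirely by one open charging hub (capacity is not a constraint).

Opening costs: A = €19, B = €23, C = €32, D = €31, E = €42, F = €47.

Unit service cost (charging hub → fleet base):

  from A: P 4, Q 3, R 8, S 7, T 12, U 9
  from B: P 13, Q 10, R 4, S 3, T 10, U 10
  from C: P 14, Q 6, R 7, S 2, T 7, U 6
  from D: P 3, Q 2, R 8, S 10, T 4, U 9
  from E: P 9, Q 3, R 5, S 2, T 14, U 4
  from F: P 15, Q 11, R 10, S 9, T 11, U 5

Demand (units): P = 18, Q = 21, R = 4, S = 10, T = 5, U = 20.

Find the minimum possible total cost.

For any fixed open set, each fleet base goes to its cheapest open site; total = fixed + service.
{D, E}: P→D 3·18=54, Q→D 2·21=42, R→E 5·4=20, S→E 2·10=20, T→D 4·5=20, U→E 4·20=80. Service 236; fixed 73; total 309.
{A, D, E}: P→D 3·18=54, Q→D 2·21=42, R→E 5·4=20, S→E 2·10=20, T→D 4·5=20, U→E 4·20=80. Service 236; fixed 92; total 328.
{B, D, E}: P→D 3·18=54, Q→D 2·21=42, R→B 4·4=16, S→E 2·10=20, T→D 4·5=20, U→E 4·20=80. Service 232; fixed 96; total 328.
{A, B, C, D, E, F}: P→D 3·18=54, Q→D 2·21=42, R→B 4·4=16, S→C 2·10=20, T→D 4·5=20, U→E 4·20=80. Service 232; fixed 194; total 426.
No other subset beats 309.

Minimum total cost: 309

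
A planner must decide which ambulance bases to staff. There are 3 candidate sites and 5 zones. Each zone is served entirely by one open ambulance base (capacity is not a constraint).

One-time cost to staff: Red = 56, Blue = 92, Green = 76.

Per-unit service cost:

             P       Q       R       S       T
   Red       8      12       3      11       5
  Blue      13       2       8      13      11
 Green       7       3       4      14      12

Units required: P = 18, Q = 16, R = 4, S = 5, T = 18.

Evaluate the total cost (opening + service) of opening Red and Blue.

Each zone is assigned to its cheapest site among the open ones.
{Red, Blue}: P→Red 8·18=144, Q→Blue 2·16=32, R→Red 3·4=12, S→Red 11·5=55, T→Red 5·18=90. Service 333; fixed 148; total 481.

Total cost: 481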